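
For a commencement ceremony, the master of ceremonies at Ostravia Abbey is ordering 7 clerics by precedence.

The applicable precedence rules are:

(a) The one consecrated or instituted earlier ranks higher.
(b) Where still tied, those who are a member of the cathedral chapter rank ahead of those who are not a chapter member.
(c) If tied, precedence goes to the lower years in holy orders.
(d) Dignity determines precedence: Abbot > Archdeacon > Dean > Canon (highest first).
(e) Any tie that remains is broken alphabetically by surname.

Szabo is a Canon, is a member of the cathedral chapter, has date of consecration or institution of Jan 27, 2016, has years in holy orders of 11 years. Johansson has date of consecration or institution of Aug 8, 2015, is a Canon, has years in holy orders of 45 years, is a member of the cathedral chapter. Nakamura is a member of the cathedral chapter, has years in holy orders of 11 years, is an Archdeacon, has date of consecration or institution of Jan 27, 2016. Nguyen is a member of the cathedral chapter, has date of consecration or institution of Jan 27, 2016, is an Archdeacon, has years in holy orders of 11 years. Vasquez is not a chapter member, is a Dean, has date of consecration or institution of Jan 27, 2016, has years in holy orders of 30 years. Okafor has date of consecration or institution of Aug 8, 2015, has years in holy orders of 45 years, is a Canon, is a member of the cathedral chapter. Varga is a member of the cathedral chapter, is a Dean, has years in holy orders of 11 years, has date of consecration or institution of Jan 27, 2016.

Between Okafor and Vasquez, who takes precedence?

By date of consecration or institution (earlier first): Johansson and Okafor (both Aug 8, 2015); then Nakamura, Nguyen, Varga, Szabo and Vasquez (each Jan 27, 2016).
Johansson and Okafor are each a member of the cathedral chapter, so the next rule applies.
Johansson and Okafor both have years in holy orders 45 years, so the next rule applies.
Johansson and Okafor are each Canon, so the next rule applies.
Among Johansson and Okafor, alphabetically by surname: Johansson before Okafor.
Among Nakamura, Nguyen, Varga, Szabo and Vasquez, a member of the cathedral chapter before not a chapter member: Nakamura, Nguyen, Varga and Szabo (a member of the cathedral chapter) before Vasquez (not a chapter member).
Nakamura, Nguyen, Varga and Szabo all have years in holy orders 11 years, so the next rule applies.
Among Nakamura, Nguyen, Varga and Szabo, by dignity: Nakamura and Nguyen (Archdeacon) before Varga (Dean) before Szabo (Canon).
Among Nakamura and Nguyen, alphabetically by surname: Nakamura before Nguyen.
So Okafor takes precedence.

Okafor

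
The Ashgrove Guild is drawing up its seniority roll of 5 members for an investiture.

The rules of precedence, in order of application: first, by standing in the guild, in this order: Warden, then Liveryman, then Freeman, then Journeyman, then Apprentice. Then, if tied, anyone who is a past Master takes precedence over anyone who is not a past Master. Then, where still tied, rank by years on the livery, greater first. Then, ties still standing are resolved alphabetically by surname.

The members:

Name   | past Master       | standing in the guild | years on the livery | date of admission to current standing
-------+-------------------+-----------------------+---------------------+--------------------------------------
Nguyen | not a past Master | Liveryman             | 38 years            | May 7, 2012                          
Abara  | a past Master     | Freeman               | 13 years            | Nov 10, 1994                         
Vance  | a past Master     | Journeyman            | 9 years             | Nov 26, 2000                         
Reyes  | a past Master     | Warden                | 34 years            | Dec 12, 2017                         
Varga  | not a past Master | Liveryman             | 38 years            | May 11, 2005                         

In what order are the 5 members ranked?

By standing in the guild: Reyes (Warden); then Nguyen and Varga (Liveryman); then Abara (Freeman); then Vance (Journeyman).
Nguyen and Varga are each not a past Master, so the next rule applies.
Nguyen and Varga both have years on the livery 38 years, so the next rule applies.
Among Nguyen and Varga, alphabetically by surname: Nguyen before Varga.
Full order: Reyes, Nguyen, Varga, Abara, Vance.

Reyes, Nguyen, Varga, Abara, Vance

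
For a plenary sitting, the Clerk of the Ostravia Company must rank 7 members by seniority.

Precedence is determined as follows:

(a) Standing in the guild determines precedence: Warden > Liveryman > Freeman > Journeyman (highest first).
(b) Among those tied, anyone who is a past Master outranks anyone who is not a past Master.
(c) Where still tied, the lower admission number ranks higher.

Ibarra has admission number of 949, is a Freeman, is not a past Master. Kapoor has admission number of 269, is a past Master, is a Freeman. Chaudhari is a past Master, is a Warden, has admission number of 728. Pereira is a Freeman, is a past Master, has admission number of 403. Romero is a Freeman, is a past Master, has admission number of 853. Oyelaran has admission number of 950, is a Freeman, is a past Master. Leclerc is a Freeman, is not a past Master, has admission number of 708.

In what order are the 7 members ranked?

Chaudhari, Kapoor, Pereira, Romero, Oyelaran, Leclerc, Ibarra

By standing in the guild: Chaudhari (Warden); then Kapoor, Pereira, Romero, Oyelaran, Leclerc and Ibarra (Freeman).
Among Kapoor, Pereira, Romero, Oyelaran, Leclerc and Ibarra, a past Master before not a past Master: Kapoor, Pereira, Romero and Oyelaran (a past Master) before Leclerc and Ibarra (not a past Master).
Among Kapoor, Pereira, Romero and Oyelaran, by admission number (lower first): Kapoor (269) before Pereira (403) before Romero (853) before Oyelaran (950).
Among Leclerc and Ibarra, by admission number (lower first): Leclerc (708) before Ibarra (949).
Full order: Chaudhari, Kapoor, Pereira, Romero, Oyelaran, Leclerc, Ibarra.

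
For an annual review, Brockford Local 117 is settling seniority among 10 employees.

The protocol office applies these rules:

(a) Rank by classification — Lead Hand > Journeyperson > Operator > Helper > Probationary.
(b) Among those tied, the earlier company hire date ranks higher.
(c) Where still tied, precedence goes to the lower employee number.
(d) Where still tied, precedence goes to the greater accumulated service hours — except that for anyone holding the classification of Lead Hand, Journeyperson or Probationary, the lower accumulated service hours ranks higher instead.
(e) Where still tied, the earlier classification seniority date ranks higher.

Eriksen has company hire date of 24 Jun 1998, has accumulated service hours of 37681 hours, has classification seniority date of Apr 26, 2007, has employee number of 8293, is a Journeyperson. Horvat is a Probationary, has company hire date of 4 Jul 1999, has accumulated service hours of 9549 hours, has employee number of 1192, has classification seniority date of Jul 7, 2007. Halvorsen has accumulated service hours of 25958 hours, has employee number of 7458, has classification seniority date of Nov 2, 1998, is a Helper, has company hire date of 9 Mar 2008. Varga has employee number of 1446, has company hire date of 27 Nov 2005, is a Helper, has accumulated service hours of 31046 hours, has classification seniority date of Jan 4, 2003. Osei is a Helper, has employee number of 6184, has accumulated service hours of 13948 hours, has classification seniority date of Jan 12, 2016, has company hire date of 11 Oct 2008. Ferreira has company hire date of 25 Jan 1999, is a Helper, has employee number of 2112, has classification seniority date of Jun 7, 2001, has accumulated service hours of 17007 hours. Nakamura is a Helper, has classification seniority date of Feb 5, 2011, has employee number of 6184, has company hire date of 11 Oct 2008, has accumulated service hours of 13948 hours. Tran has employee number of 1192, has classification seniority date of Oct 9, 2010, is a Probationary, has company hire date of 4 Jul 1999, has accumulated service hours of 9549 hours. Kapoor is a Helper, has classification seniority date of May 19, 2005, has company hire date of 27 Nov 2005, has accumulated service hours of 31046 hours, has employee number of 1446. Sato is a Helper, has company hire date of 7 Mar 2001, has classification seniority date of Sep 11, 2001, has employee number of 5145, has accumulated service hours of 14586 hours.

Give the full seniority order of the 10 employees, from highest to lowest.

By classification: Eriksen (Journeyperson); then Ferreira, Sato, Varga, Kapoor, Halvorsen, Nakamura and Osei (Helper); then Horvat and Tran (Probationary).
Among Ferreira, Sato, Varga, Kapoor, Halvorsen, Nakamura and Osei, by company hire date (earlier first): Ferreira (25 Jan 1999) before Sato (7 Mar 2001) before Varga and Kapoor (27 Nov 2005) before Halvorsen (9 Mar 2008) before Nakamura and Osei (11 Oct 2008).
Varga and Kapoor both have employee number 1446, so the next rule applies.
Varga and Kapoor both have accumulated service hours 31046 hours, so the next rule applies.
Among Varga and Kapoor, by classification seniority date (earlier first): Varga (Jan 4, 2003) before Kapoor (May 19, 2005).
Nakamura and Osei both have employee number 6184, so the next rule applies.
Nakamura and Osei both have accumulated service hours 13948 hours, so the next rule applies.
Among Nakamura and Osei, by classification seniority date (earlier first): Nakamura (Feb 5, 2011) before Osei (Jan 12, 2016).
Horvat and Tran both have company hire date 4 Jul 1999, so the next rule applies.
Horvat and Tran both have employee number 1192, so the next rule applies.
Horvat and Tran both have accumulated service hours 9549 hours, so the next rule applies.
Among Horvat and Tran, by classification seniority date (earlier first): Horvat (Jul 7, 2007) before Tran (Oct 9, 2010).
Full order: Eriksen, Ferreira, Sato, Varga, Kapoor, Halvorsen, Nakamura, Osei, Horvat, Tran.

Eriksen, Ferreira, Sato, Varga, Kapoor, Halvorsen, Nakamura, Osei, Horvat, Tran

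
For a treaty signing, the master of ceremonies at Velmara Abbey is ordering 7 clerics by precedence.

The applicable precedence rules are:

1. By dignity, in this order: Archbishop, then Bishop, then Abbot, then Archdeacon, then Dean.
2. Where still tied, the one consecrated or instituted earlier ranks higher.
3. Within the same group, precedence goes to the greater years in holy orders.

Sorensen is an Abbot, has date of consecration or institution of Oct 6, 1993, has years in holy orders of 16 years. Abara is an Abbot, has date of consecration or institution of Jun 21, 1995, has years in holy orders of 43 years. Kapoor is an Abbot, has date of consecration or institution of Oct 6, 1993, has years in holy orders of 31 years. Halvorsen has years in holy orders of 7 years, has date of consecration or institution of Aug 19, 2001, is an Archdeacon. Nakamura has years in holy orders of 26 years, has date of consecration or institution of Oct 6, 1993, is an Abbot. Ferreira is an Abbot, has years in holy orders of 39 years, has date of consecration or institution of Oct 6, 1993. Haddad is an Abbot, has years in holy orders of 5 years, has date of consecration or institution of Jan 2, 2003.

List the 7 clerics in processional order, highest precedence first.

Ferreira, Kapoor, Nakamura, Sorensen, Abara, Haddad, Halvorsen

By dignity: Ferreira, Kapoor, Nakamura, Sorensen, Abara and Haddad (Abbot); then Halvorsen (Archdeacon).
Among Ferreira, Kapoor, Nakamura, Sorensen, Abara and Haddad, by date of consecration or institution (earlier first): Ferreira, Kapoor, Nakamura and Sorensen (Oct 6, 1993) before Abara (Jun 21, 1995) before Haddad (Jan 2, 2003).
Among Ferreira, Kapoor, Nakamura and Sorensen, by years in holy orders (higher first): Ferreira (39 years) before Kapoor (31 years) before Nakamura (26 years) before Sorensen (16 years).
Full order: Ferreira, Kapoor, Nakamura, Sorensen, Abara, Haddad, Halvorsen.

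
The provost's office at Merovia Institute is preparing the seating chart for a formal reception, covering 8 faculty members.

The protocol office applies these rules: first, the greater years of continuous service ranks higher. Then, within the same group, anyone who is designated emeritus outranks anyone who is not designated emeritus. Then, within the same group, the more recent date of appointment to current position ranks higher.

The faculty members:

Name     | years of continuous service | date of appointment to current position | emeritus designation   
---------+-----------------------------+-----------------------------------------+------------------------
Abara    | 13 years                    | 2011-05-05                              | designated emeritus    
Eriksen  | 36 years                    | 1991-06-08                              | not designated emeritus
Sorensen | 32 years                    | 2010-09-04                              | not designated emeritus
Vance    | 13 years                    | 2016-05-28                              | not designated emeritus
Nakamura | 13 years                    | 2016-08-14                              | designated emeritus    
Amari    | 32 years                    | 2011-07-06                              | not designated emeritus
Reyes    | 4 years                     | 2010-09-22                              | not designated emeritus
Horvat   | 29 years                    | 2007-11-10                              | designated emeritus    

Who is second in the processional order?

By years of continuous service (higher first): Eriksen (36 years); then Amari and Sorensen (both 32 years); then Horvat (29 years); then Nakamura, Abara and Vance (each 13 years); then Reyes (4 years).
Amari and Sorensen are each not designated emeritus, so the next rule applies.
Among Amari and Sorensen, by date of appointment to current position (later first): Amari (2011-07-06) before Sorensen (2010-09-04).
Among Nakamura, Abara and Vance, designated emeritus before not designated emeritus: Nakamura and Abara (designated emeritus) before Vance (not designated emeritus).
Among Nakamura and Abara, by date of appointment to current position (later first): Nakamura (2016-08-14) before Abara (2011-05-05).
Order: Eriksen, Amari, Sorensen, Horvat, Nakamura, Abara, Vance, Reyes.

Amari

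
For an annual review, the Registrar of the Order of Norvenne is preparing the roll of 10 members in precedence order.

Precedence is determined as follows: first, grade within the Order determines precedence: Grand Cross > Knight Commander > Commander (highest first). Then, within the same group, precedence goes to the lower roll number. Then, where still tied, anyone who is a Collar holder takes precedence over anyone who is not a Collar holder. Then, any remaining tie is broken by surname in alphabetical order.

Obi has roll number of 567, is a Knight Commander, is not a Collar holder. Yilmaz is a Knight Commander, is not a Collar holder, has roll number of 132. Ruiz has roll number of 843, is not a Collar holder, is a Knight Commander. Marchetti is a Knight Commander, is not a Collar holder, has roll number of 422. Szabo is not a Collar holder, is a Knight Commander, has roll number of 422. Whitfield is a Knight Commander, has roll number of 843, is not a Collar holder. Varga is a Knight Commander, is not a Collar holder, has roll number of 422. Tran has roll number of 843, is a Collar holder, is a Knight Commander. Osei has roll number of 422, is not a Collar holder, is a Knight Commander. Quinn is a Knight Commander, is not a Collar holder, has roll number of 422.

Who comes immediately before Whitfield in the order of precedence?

By grade within the Order: Yilmaz, Marchetti, Osei, Quinn, Szabo, Varga, Obi, Tran, Ruiz and Whitfield (Knight Commander).
Among Yilmaz, Marchetti, Osei, Quinn, Szabo, Varga, Obi, Tran, Ruiz and Whitfield, by roll number (lower first): Yilmaz (132) before Marchetti, Osei, Quinn, Szabo and Varga (422) before Obi (567) before Tran, Ruiz and Whitfield (843).
Marchetti, Osei, Quinn, Szabo and Varga are each not a Collar holder, so the next rule applies.
Among Marchetti, Osei, Quinn, Szabo and Varga, alphabetically by surname: Marchetti before Osei before Quinn before Szabo before Varga.
Among Tran, Ruiz and Whitfield, a Collar holder before not a Collar holder: Tran (a Collar holder) before Ruiz and Whitfield (not a Collar holder).
Among Ruiz and Whitfield, alphabetically by surname: Ruiz before Whitfield.
Order: Yilmaz, Marchetti, Osei, Quinn, Szabo, Varga, Obi, Tran, Ruiz, Whitfield.

Ruiz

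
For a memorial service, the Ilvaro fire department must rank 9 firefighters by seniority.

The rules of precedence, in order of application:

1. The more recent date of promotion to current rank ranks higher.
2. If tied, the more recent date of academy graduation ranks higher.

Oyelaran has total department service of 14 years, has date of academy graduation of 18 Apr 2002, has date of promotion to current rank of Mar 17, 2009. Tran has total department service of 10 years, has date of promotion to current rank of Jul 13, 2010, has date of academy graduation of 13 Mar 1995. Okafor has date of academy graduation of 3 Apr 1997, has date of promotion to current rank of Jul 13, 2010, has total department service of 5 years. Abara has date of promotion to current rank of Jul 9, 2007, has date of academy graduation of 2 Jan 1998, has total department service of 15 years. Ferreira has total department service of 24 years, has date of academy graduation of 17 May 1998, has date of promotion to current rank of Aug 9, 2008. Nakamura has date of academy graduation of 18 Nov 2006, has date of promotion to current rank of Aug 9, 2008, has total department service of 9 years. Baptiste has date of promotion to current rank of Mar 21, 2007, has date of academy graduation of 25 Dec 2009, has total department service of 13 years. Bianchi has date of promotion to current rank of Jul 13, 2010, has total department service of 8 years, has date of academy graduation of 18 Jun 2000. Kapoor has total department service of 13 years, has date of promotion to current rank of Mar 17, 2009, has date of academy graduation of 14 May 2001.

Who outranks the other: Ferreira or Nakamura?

Nakamura

By date of promotion to current rank (later first): Bianchi, Okafor and Tran (each Jul 13, 2010); then Oyelaran and Kapoor (both Mar 17, 2009); then Nakamura and Ferreira (both Aug 9, 2008); then Abara (Jul 9, 2007); then Baptiste (Mar 21, 2007).
Among Bianchi, Okafor and Tran, by date of academy graduation (later first): Bianchi (18 Jun 2000) before Okafor (3 Apr 1997) before Tran (13 Mar 1995).
Among Oyelaran and Kapoor, by date of academy graduation (later first): Oyelaran (18 Apr 2002) before Kapoor (14 May 2001).
Among Nakamura and Ferreira, by date of academy graduation (later first): Nakamura (18 Nov 2006) before Ferreira (17 May 1998).
So Nakamura takes precedence.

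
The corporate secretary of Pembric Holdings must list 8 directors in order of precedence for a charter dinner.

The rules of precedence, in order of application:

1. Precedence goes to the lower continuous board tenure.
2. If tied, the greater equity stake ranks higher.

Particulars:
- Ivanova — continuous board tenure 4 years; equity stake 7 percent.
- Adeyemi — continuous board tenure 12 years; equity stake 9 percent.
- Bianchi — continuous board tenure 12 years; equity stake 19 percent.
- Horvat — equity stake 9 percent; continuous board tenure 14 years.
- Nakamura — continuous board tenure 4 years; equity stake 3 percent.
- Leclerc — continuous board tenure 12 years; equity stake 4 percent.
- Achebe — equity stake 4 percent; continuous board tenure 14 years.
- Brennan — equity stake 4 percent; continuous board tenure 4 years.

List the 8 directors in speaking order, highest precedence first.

Ivanova, Brennan, Nakamura, Bianchi, Adeyemi, Leclerc, Horvat, Achebe

By continuous board tenure (lower first): Ivanova, Brennan and Nakamura (each 4 years); then Bianchi, Adeyemi and Leclerc (each 12 years); then Horvat and Achebe (both 14 years).
Among Ivanova, Brennan and Nakamura, by equity stake (higher first): Ivanova (7 percent) before Brennan (4 percent) before Nakamura (3 percent).
Among Bianchi, Adeyemi and Leclerc, by equity stake (higher first): Bianchi (19 percent) before Adeyemi (9 percent) before Leclerc (4 percent).
Among Horvat and Achebe, by equity stake (higher first): Horvat (9 percent) before Achebe (4 percent).
Full order: Ivanova, Brennan, Nakamura, Bianchi, Adeyemi, Leclerc, Horvat, Achebe.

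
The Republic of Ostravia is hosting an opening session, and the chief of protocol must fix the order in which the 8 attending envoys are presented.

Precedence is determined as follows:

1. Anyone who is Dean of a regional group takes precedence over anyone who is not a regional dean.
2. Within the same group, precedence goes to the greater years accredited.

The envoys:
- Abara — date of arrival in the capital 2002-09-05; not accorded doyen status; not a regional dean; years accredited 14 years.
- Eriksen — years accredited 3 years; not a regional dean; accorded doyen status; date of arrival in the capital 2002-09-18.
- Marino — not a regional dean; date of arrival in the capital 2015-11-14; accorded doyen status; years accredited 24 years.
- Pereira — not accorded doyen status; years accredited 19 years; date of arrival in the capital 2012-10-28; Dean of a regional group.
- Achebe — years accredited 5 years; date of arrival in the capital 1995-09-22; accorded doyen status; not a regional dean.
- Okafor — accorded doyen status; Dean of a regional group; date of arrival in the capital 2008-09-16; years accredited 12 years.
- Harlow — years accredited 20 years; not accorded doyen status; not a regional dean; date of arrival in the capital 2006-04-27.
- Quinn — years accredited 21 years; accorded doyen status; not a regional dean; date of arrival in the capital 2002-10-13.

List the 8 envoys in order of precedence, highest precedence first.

Pereira, Okafor, Marino, Quinn, Harlow, Abara, Achebe, Eriksen

By the first rule: Pereira and Okafor (both Dean of a regional group); then Marino, Quinn, Harlow, Abara, Achebe and Eriksen (each not a regional dean).
Among Pereira and Okafor, by years accredited (higher first): Pereira (19 years) before Okafor (12 years).
Among Marino, Quinn, Harlow, Abara, Achebe and Eriksen, by years accredited (higher first): Marino (24 years) before Quinn (21 years) before Harlow (20 years) before Abara (14 years) before Achebe (5 years) before Eriksen (3 years).
Full order: Pereira, Okafor, Marino, Quinn, Harlow, Abara, Achebe, Eriksen.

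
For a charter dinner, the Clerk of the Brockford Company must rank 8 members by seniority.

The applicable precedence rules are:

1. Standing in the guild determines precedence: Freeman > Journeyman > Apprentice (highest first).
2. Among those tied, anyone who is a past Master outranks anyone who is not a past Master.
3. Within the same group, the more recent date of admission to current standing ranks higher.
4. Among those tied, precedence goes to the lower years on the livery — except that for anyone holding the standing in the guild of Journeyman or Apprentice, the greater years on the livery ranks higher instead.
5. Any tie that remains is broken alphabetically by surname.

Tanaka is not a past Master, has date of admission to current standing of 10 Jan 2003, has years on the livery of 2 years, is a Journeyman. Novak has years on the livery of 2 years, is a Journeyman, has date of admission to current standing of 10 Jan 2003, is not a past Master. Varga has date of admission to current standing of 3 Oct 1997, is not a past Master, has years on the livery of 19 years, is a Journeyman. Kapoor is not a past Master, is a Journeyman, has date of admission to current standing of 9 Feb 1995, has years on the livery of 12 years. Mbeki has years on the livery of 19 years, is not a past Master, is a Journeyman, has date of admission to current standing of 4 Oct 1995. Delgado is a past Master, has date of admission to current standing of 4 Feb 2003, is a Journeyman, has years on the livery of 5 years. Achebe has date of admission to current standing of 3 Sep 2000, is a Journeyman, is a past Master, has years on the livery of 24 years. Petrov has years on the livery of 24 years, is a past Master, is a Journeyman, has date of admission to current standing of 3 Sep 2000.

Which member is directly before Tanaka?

By standing in the guild: Delgado, Achebe, Petrov, Novak, Tanaka, Varga, Mbeki and Kapoor (Journeyman).
Among Delgado, Achebe, Petrov, Novak, Tanaka, Varga, Mbeki and Kapoor, a past Master before not a past Master: Delgado, Achebe and Petrov (a past Master) before Novak, Tanaka, Varga, Mbeki and Kapoor (not a past Master).
Among Delgado, Achebe and Petrov, by date of admission to current standing (later first): Delgado (4 Feb 2003) before Achebe and Petrov (3 Sep 2000).
Achebe and Petrov both have years on the livery 24 years, so the next rule applies.
Among Achebe and Petrov, alphabetically by surname: Achebe before Petrov.
Among Novak, Tanaka, Varga, Mbeki and Kapoor, by date of admission to current standing (later first): Novak and Tanaka (10 Jan 2003) before Varga (3 Oct 1997) before Mbeki (4 Oct 1995) before Kapoor (9 Feb 1995).
Novak and Tanaka both have years on the livery 2 years, so the next rule applies.
Among Novak and Tanaka, alphabetically by surname: Novak before Tanaka.
Order: Delgado, Achebe, Petrov, Novak, Tanaka, Varga, Mbeki, Kapoor.

Novak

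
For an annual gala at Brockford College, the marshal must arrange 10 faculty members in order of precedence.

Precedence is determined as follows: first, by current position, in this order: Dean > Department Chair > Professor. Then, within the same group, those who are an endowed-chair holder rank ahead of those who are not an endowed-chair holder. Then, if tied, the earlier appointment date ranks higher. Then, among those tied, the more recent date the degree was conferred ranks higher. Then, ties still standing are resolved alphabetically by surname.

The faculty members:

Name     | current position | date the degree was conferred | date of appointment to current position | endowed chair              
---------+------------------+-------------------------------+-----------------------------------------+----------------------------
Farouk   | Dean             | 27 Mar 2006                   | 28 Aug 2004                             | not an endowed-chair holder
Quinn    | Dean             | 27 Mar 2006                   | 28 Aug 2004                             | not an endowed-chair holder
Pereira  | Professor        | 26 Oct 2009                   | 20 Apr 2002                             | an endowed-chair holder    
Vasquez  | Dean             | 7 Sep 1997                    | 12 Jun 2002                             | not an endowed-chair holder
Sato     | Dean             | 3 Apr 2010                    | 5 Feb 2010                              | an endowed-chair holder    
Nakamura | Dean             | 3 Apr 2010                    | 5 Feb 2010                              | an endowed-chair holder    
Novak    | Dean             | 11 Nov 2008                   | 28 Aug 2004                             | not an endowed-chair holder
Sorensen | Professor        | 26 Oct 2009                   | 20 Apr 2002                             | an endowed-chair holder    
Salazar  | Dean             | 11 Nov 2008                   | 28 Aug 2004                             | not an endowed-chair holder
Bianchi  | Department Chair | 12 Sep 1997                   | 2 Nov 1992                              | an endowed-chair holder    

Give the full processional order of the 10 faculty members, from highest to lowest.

By current position: Nakamura, Sato, Vasquez, Novak, Salazar, Farouk and Quinn (Dean); then Bianchi (Department Chair); then Pereira and Sorensen (Professor).
Among Nakamura, Sato, Vasquez, Novak, Salazar, Farouk and Quinn, an endowed-chair holder before not an endowed-chair holder: Nakamura and Sato (an endowed-chair holder) before Vasquez, Novak, Salazar, Farouk and Quinn (not an endowed-chair holder).
Nakamura and Sato both have date of appointment to current position 5 Feb 2010, so the next rule applies.
Nakamura and Sato both have date the degree was conferred 3 Apr 2010, so the next rule applies.
Among Nakamura and Sato, alphabetically by surname: Nakamura before Sato.
Among Vasquez, Novak, Salazar, Farouk and Quinn, by date of appointment to current position (earlier first): Vasquez (12 Jun 2002) before Novak, Salazar, Farouk and Quinn (28 Aug 2004).
Among Novak, Salazar, Farouk and Quinn, by date the degree was conferred (later first): Novak and Salazar (11 Nov 2008) before Farouk and Quinn (27 Mar 2006).
Among Novak and Salazar, alphabetically by surname: Novak before Salazar.
Among Farouk and Quinn, alphabetically by surname: Farouk before Quinn.
Pereira and Sorensen are each an endowed-chair holder, so the next rule applies.
Pereira and Sorensen both have date of appointment to current position 20 Apr 2002, so the next rule applies.
Pereira and Sorensen both have date the degree was conferred 26 Oct 2009, so the next rule applies.
Among Pereira and Sorensen, alphabetically by surname: Pereira before Sorensen.
Full order: Nakamura, Sato, Vasquez, Novak, Salazar, Farouk, Quinn, Bianchi, Pereira, Sorensen.

Nakamura, Sato, Vasquez, Novak, Salazar, Farouk, Quinn, Bianchi, Pereira, Sorensen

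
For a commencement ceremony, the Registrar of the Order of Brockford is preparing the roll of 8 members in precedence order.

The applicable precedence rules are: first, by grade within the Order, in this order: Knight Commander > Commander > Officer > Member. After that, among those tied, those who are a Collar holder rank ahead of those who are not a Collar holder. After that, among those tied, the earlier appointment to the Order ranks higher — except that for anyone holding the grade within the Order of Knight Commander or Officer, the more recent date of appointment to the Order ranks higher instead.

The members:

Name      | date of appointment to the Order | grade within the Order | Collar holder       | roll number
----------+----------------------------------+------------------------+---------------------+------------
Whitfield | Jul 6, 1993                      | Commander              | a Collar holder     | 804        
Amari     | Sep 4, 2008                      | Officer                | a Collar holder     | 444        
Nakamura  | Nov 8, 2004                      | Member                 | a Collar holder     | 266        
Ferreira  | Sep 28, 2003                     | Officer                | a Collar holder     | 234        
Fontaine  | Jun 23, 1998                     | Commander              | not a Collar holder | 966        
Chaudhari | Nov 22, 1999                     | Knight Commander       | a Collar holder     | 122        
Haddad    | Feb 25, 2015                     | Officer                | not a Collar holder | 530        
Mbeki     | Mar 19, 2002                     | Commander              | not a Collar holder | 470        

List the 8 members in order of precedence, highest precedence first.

By grade within the Order: Chaudhari (Knight Commander); then Whitfield, Fontaine and Mbeki (Commander); then Amari, Ferreira and Haddad (Officer); then Nakamura (Member).
Among Whitfield, Fontaine and Mbeki, a Collar holder before not a Collar holder: Whitfield (a Collar holder) before Fontaine and Mbeki (not a Collar holder).
Among Fontaine and Mbeki, by date of appointment to the Order (earlier first): Fontaine (Jun 23, 1998) before Mbeki (Mar 19, 2002).
Among Amari, Ferreira and Haddad, a Collar holder before not a Collar holder: Amari and Ferreira (a Collar holder) before Haddad (not a Collar holder).
Among Amari and Ferreira, by date of appointment to the Order (later first) (reversed rule for this group): Amari (Sep 4, 2008) before Ferreira (Sep 28, 2003).
Full order: Chaudhari, Whitfield, Fontaine, Mbeki, Amari, Ferreira, Haddad, Nakamura.

Chaudhari, Whitfield, Fontaine, Mbeki, Amari, Ferreira, Haddad, Nakamura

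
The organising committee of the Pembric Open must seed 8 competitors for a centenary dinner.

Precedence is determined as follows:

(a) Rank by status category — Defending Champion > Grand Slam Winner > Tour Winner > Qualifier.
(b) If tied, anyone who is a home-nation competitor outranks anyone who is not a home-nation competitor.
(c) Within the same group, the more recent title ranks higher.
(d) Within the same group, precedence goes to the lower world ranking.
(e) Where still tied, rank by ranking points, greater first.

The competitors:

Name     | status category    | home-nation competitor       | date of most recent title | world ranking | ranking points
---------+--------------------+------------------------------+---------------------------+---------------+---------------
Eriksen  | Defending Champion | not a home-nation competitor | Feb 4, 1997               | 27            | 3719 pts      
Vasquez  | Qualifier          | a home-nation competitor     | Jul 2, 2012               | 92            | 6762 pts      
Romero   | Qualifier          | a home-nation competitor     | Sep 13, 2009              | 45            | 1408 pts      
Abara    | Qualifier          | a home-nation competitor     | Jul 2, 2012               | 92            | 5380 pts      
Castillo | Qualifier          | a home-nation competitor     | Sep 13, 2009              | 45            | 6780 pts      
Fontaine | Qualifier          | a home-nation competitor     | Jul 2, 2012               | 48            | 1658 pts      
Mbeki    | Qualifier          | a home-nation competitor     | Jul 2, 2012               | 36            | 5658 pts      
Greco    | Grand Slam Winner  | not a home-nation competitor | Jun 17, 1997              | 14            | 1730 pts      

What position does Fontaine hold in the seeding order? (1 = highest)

By status category: Eriksen (Defending Champion); then Greco (Grand Slam Winner); then Mbeki, Fontaine, Vasquez, Abara, Castillo and Romero (Qualifier).
Mbeki, Fontaine, Vasquez, Abara, Castillo and Romero are each a home-nation competitor, so the next rule applies.
Among Mbeki, Fontaine, Vasquez, Abara, Castillo and Romero, by date of most recent title (later first): Mbeki, Fontaine, Vasquez and Abara (Jul 2, 2012) before Castillo and Romero (Sep 13, 2009).
Among Mbeki, Fontaine, Vasquez and Abara, by world ranking (lower first): Mbeki (36) before Fontaine (48) before Vasquez and Abara (92).
Among Vasquez and Abara, by ranking points (higher first): Vasquez (6762 pts) before Abara (5380 pts).
Castillo and Romero both have world ranking 45, so the next rule applies.
Among Castillo and Romero, by ranking points (higher first): Castillo (6780 pts) before Romero (1408 pts).
Order: Eriksen, Greco, Mbeki, Fontaine, Vasquez, Abara, Castillo, Romero. So position 4.

4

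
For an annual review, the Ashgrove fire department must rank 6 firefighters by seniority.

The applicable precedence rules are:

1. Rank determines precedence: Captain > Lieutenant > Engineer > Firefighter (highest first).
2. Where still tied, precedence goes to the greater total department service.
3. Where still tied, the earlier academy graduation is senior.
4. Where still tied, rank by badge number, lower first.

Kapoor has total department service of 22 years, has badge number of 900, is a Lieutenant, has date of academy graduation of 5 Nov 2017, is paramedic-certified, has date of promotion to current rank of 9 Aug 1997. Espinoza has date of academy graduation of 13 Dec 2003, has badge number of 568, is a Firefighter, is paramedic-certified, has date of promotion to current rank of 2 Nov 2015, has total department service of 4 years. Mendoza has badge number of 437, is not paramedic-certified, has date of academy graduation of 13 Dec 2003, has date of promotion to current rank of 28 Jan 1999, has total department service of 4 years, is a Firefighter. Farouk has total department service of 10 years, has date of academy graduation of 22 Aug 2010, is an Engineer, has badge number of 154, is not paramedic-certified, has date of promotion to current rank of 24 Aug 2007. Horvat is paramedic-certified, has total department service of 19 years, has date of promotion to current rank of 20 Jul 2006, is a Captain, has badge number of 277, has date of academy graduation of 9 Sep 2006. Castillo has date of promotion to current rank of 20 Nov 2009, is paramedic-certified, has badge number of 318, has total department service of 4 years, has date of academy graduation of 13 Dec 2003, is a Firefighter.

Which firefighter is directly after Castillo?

Mendoza

By rank: Horvat (Captain); then Kapoor (Lieutenant); then Farouk (Engineer); then Castillo, Mendoza and Espinoza (Firefighter).
Castillo, Mendoza and Espinoza all have total department service 4 years, so the next rule applies.
Castillo, Mendoza and Espinoza all have date of academy graduation 13 Dec 2003, so the next rule applies.
Among Castillo, Mendoza and Espinoza, by badge number (lower first): Castillo (318) before Mendoza (437) before Espinoza (568).
Order: Horvat, Kapoor, Farouk, Castillo, Mendoza, Espinoza.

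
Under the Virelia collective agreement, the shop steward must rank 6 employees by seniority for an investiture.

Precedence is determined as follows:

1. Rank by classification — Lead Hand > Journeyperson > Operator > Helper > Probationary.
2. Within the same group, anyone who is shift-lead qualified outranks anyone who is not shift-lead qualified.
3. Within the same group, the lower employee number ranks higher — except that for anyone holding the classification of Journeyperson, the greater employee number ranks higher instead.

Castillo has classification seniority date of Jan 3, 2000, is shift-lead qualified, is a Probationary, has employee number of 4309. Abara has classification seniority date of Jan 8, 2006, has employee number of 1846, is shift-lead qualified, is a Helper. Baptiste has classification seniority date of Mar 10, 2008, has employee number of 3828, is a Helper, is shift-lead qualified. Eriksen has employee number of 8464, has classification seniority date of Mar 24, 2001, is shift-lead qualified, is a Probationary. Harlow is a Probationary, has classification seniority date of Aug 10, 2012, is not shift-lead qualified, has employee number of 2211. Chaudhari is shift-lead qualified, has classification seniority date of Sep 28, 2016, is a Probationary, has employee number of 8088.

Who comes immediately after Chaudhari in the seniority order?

Eriksen

By classification: Abara and Baptiste (Helper); then Castillo, Chaudhari, Eriksen and Harlow (Probationary).
Abara and Baptiste are each shift-lead qualified, so the next rule applies.
Among Abara and Baptiste, by employee number (lower first): Abara (1846) before Baptiste (3828).
Among Castillo, Chaudhari, Eriksen and Harlow, shift-lead qualified before not shift-lead qualified: Castillo, Chaudhari and Eriksen (shift-lead qualified) before Harlow (not shift-lead qualified).
Among Castillo, Chaudhari and Eriksen, by employee number (lower first): Castillo (4309) before Chaudhari (8088) before Eriksen (8464).
Order: Abara, Baptiste, Castillo, Chaudhari, Eriksen, Harlow.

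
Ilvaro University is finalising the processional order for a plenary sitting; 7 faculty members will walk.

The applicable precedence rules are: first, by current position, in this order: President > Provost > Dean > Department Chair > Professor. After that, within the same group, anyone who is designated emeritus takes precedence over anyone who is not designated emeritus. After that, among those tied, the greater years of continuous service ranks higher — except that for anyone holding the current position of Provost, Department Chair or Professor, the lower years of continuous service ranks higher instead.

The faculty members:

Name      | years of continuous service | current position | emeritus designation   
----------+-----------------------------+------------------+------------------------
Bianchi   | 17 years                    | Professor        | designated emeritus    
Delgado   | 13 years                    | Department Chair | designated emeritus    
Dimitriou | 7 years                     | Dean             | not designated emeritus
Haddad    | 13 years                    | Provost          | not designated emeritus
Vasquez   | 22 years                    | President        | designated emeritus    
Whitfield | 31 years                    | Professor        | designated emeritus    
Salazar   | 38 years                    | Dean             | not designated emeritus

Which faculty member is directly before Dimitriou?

By current position: Vasquez (President); then Haddad (Provost); then Salazar and Dimitriou (Dean); then Delgado (Department Chair); then Bianchi and Whitfield (Professor).
Salazar and Dimitriou are each not designated emeritus, so the next rule applies.
Among Salazar and Dimitriou, by years of continuous service (higher first): Salazar (38 years) before Dimitriou (7 years).
Bianchi and Whitfield are each designated emeritus, so the next rule applies.
Among Bianchi and Whitfield, by years of continuous service (lower first) (reversed rule for this group): Bianchi (17 years) before Whitfield (31 years).
Order: Vasquez, Haddad, Salazar, Dimitriou, Delgado, Bianchi, Whitfield.

Salazar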